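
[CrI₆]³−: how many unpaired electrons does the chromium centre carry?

3

Summing ligand charges against the −3 overall charge gives an oxidation state of +3 for chromium.
Group 6 minus oxidation state 3 gives a d³ configuration.
In an octahedral field the d³ configuration is t₂g³e_g⁰ (only one arrangement possible), giving 3 unpaired electrons.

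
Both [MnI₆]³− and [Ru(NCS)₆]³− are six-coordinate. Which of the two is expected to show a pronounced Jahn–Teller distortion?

[MnI₆]³−: Ligand charges: each iodide is −1. With an overall charge of −3 the manganese centre must be in the +3 oxidation state. Group 7 minus oxidation state 3 gives a d⁴ configuration. Iodide is a weak-field ligand for a first-row metal, so the complex is high-spin. The t₂g³e_g¹ (high-spin) configuration has an unevenly filled e_g set; the Jahn–Teller theorem predicts a tetragonal distortion (typically axial elongation) to lift the degeneracy.
[Ru(NCS)₆]³−: Each isothiocyanate is −1; balancing the −3 overall charge requires Ru(III). Ruthenium is a group-8 element; Ru(III) is therefore d⁵. A 4d ion has a large Δₒ and is invariably low-spin. The d⁵ configuration leaves the e_g set evenly filled (or empty) — no strong Jahn–Teller driving force.

[MnI₆]³−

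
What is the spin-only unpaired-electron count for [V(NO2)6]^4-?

Ligand charges: each nitro (N-bound nitrite) is −1. With an overall charge of −4 the vanadium centre must be in the +2 oxidation state.
Group 5 minus oxidation state 2 gives a d³ configuration.
In an octahedral field the d³ configuration is t₂g³e_g⁰ (only one arrangement possible), giving 3 unpaired electrons.

3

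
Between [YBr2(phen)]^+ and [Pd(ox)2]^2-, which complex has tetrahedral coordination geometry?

For [YBr2(phen)]^+: Ligand charges: each bromide is −1; 1,10-phenanthroline is neutral. With an overall charge of +1 the yttrium centre must be in the +3 oxidation state. Group 3 minus oxidation state 3 gives a d⁰ configuration. A d⁰ ion has no crystal-field stabilisation preference between square planar and tetrahedral, so four ligands adopt the sterically favoured tetrahedral geometry. → tetrahedral.
For [Pd(ox)2]^2-: Ligand charges: each oxalate is −2. With an overall charge of −2 the palladium centre must be in the +2 oxidation state. Palladium is a group-10 element; Pd(II) is therefore d⁸. A 4d d⁸ ion has a large crystal-field splitting; square planar leaves the high-energy d_{x²−y²} orbital empty and maximises CFSE. → square planar.

[YBr2(phen)]^+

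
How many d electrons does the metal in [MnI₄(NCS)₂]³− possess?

Ligand charges: each iodide is −1; each isothiocyanate is −1. With an overall charge of −3 the manganese centre must be in the +3 oxidation state.
Group 7 minus oxidation state 3 gives a d⁴ configuration.

d4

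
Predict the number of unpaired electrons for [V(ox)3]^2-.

1

Ligand charges: each oxalate is −2. With an overall charge of −2 the vanadium centre must be in the +4 oxidation state.
V sits in group 5, so the d-electron count is 5 − 4 = 1.
Counting donor atoms: 3×oxalate (bidentate) → 6 donors. Coordination number = 6.
In an octahedral field the d¹ configuration is t₂g¹e_g⁰ (only one arrangement possible), giving 1 unpaired electron.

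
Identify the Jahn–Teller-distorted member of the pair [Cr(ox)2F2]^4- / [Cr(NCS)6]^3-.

[Cr(ox)2F2]^4-

[Cr(ox)2F2]^4-: Summing ligand charges against the −4 overall charge gives an oxidation state of +2 for chromium. Chromium is a group-6 element; Cr(II) is therefore d⁴. Fluoride and oxalate are weak-field ligands for a first-row metal, so the complex is high-spin. The t₂g³e_g¹ (high-spin) configuration has an unevenly filled e_g set; the Jahn–Teller theorem predicts a tetragonal distortion (typically axial elongation) to lift the degeneracy.
[Cr(NCS)6]^3-: Ligand charges: each isothiocyanate is −1. With an overall charge of −3 the chromium centre must be in the +3 oxidation state. Group 6 minus oxidation state 3 gives a d³ configuration. The d³ configuration leaves the e_g set evenly filled (or empty) — no strong Jahn–Teller driving force.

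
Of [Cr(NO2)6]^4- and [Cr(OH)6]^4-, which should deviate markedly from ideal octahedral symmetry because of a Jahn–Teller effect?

[Cr(OH)6]^4-

[Cr(NO2)6]^4-: Ligand charges: each nitro (N-bound nitrite) is −1. With an overall charge of −4 the chromium centre must be in the +2 oxidation state. Chromium is a group-6 element; Cr(II) is therefore d⁴. Nitro (N-bound nitrite) is a strong-field ligand (high in the spectrochemical series) for a first-row metal, so the complex is low-spin. The d⁴ configuration leaves the e_g set evenly filled (or empty) — no strong Jahn–Teller driving force.
[Cr(OH)6]^4-: Summing ligand charges against the −4 overall charge gives an oxidation state of +2 for chromium. Group 6 minus oxidation state 2 gives a d⁴ configuration. Hydroxide is a weak-field ligand for a first-row metal, so the complex is high-spin. The t₂g³e_g¹ (high-spin) configuration has an unevenly filled e_g set; the Jahn–Teller theorem predicts a tetragonal distortion (typically axial elongation) to lift the degeneracy.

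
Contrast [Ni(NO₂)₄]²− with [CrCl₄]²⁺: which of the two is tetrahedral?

[CrCl₄]²⁺

For [Ni(NO₂)₄]²−: Ligand charges: each nitro (N-bound nitrite) is −1. With an overall charge of −2 the nickel centre must be in the +2 oxidation state. Ni sits in group 10, so the d-electron count is 10 − 2 = 8. Nitro (N-bound nitrite) is a strong-field ligand (high in the spectrochemical series). A 3d d⁸ ion with strong-field ligands gains enough CFSE to favour square planar over tetrahedral. → square planar.
For [CrCl₄]²⁺: Each chloride is −1; balancing the +2 overall charge requires Cr(VI). Cr sits in group 6, so the d-electron count is 6 − 6 = 0. A d⁰ ion has no crystal-field stabilisation preference between square planar and tetrahedral, so four ligands adopt the sterically favoured tetrahedral geometry. → tetrahedral.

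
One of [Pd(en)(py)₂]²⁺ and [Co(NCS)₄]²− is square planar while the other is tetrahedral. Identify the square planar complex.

[Pd(en)(py)₂]²⁺

For [Pd(en)(py)₂]²⁺: Ligand charges: ethylenediamine is neutral; pyridine is neutral. With an overall charge of +2 the palladium centre must be in the +2 oxidation state. Pd sits in group 10, so the d-electron count is 10 − 2 = 8. A 4d d⁸ ion has a large crystal-field splitting; square planar leaves the high-energy d_{x²−y²} orbital empty and maximises CFSE. → square planar.
For [Co(NCS)₄]²−: Summing ligand charges against the −2 overall charge gives an oxidation state of +2 for cobalt. Group 9 minus oxidation state 2 gives a d⁷ configuration. For a high-spin 3d d⁷ ion with weak-field ligands the small Δₜ gives little square-planar CFSE advantage, so four ligands adopt the sterically favoured tetrahedral geometry. → tetrahedral.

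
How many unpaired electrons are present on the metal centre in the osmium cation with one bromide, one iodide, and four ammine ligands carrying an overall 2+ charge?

2 unpaired electrons

Summing ligand charges against the +2 overall charge gives an oxidation state of +4 for osmium.
Group 8 minus oxidation state 4 gives a d⁴ configuration.
The spin state decides the count: a 5d ion has a large Δₒ and is invariably low-spin.
An octahedral low-spin d⁴ ion is t₂g⁴e_g⁰, giving 2 unpaired electrons.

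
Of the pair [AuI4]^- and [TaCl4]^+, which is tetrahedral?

[TaCl4]^+

For [AuI4]^-: Each iodide is −1; balancing the −1 overall charge requires Au(III). Gold is a group-11 element; Au(III) is therefore d⁸. A 5d d⁸ ion has a large crystal-field splitting; square planar leaves the high-energy d_{x²−y²} orbital empty and maximises CFSE. → square planar.
For [TaCl4]^+: Summing ligand charges against the +1 overall charge gives an oxidation state of +5 for tantalum. Ta sits in group 5, so the d-electron count is 5 − 5 = 0. A d⁰ ion has no crystal-field stabilisation preference between square planar and tetrahedral, so four ligands adopt the sterically favoured tetrahedral geometry. → tetrahedral.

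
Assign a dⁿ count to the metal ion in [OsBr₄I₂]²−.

Summing ligand charges against the −2 overall charge gives an oxidation state of +4 for osmium.
Os sits in group 8, so the d-electron count is 8 − 4 = 4.

d⁴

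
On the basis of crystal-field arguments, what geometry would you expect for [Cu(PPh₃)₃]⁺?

trigonal planar

Ligand charges: triphenylphosphine is neutral. With an overall charge of +1 the copper centre must be in the +1 oxidation state.
Copper is a group-11 element; Cu(I) is therefore d¹⁰.
With 3 monodentate ligands the coordination number is 3.
Three ligands around a d¹⁰ centre minimise repulsion in a trigonal-planar arrangement.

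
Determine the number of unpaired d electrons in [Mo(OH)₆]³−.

Ligand charges: each hydroxide is −1. With an overall charge of −3 the molybdenum centre must be in the +3 oxidation state.
Molybdenum is a group-6 element; Mo(III) is therefore d³.
In an octahedral field the d³ configuration is t₂g³e_g⁰ (only one arrangement possible), giving 3 unpaired electrons.

3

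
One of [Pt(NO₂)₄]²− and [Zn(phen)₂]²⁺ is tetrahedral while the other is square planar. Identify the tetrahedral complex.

For [Pt(NO₂)₄]²−: Summing ligand charges against the −2 overall charge gives an oxidation state of +2 for platinum. Group 10 minus oxidation state 2 gives a d⁸ configuration. A 5d d⁸ ion has a large crystal-field splitting; square planar leaves the high-energy d_{x²−y²} orbital empty and maximises CFSE. → square planar.
For [Zn(phen)₂]²⁺: Ligand charges: 1,10-phenanthroline is neutral. With an overall charge of +2 the zinc centre must be in the +2 oxidation state. Zn sits in group 12, so the d-electron count is 12 − 2 = 10. A d¹⁰ ion has no crystal-field stabilisation preference between square planar and tetrahedral, so four ligands adopt the sterically favoured tetrahedral geometry. → tetrahedral.

[Zn(phen)₂]²⁺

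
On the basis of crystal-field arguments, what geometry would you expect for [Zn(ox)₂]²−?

Each oxalate is −2; balancing the −2 overall charge requires Zn(II).
Group 12 minus oxidation state 2 gives a d¹⁰ configuration.
Counting donor atoms: 2×oxalate (bidentate) → 4 donors. Coordination number = 4.
A d¹⁰ ion has no crystal-field stabilisation preference between square planar and tetrahedral, so four ligands adopt the sterically favoured tetrahedral geometry.

tetrahedral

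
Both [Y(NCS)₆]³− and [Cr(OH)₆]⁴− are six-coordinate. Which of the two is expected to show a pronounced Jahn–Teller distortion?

[Cr(OH)₆]⁴−

[Y(NCS)₆]³−: Each isothiocyanate is −1; balancing the −3 overall charge requires Y(III). Y sits in group 3, so the d-electron count is 3 − 3 = 0. The d⁰ configuration leaves the e_g set evenly filled (or empty) — no strong Jahn–Teller driving force.
[Cr(OH)₆]⁴−: Summing ligand charges against the −4 overall charge gives an oxidation state of +2 for chromium. Group 6 minus oxidation state 2 gives a d⁴ configuration. Hydroxide is a weak-field ligand for a first-row metal, so the complex is high-spin. The t₂g³e_g¹ (high-spin) configuration has an unevenly filled e_g set; the Jahn–Teller theorem predicts a tetragonal distortion (typically axial elongation) to lift the degeneracy.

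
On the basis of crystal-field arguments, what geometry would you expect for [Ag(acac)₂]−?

tetrahedral

Ligand charges: each acetylacetonate is −1. With an overall charge of −1 the silver centre must be in the +1 oxidation state.
Group 11 minus oxidation state 1 gives a d¹⁰ configuration.
Counting donor atoms: 2×acetylacetonate (bidentate) → 4 donors. Coordination number = 4.
A d¹⁰ ion has no crystal-field stabilisation preference between square planar and tetrahedral, so four ligands adopt the sterically favoured tetrahedral geometry.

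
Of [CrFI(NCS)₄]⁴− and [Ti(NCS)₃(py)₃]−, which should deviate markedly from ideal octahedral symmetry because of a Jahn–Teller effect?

[CrFI(NCS)₄]⁴−: Ligand charges: each fluoride is −1; each iodide is −1; each isothiocyanate is −1. With an overall charge of −4 the chromium centre must be in the +2 oxidation state. Cr sits in group 6, so the d-electron count is 6 − 2 = 4. Fluoride, iodide, and isothiocyanate are weak-field ligands for a first-row metal, so the complex is high-spin. The t₂g³e_g¹ (high-spin) configuration has an unevenly filled e_g set; the Jahn–Teller theorem predicts a tetragonal distortion (typically axial elongation) to lift the degeneracy.
[Ti(NCS)₃(py)₃]−: Ligand charges: each isothiocyanate is −1; pyridine is neutral. With an overall charge of −1 the titanium centre must be in the +2 oxidation state. Ti sits in group 4, so the d-electron count is 4 − 2 = 2. The d² configuration leaves the e_g set evenly filled (or empty) — no strong Jahn–Teller driving force.

[CrFI(NCS)₄]⁴−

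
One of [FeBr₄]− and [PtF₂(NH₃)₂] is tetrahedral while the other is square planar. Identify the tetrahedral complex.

[FeBr₄]−

For [FeBr₄]−: Each bromide is −1; balancing the −1 overall charge requires Fe(III). Iron is a group-8 element; Fe(III) is therefore d⁵. A high-spin d⁵ ion has zero CFSE in either geometry, so four ligands adopt the sterically favoured tetrahedral geometry. → tetrahedral.
For [PtF₂(NH₃)₂]: Summing ligand charges against the 0 overall charge gives an oxidation state of +2 for platinum. Group 10 minus oxidation state 2 gives a d⁸ configuration. A 5d d⁸ ion has a large crystal-field splitting; square planar leaves the high-energy d_{x²−y²} orbital empty and maximises CFSE. → square planar.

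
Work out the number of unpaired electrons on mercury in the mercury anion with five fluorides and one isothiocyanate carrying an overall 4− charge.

Summing ligand charges against the −4 overall charge gives an oxidation state of +2 for mercury.
Hg sits in group 12, so the d-electron count is 12 − 2 = 10.
In an octahedral field the d¹⁰ configuration is t₂g⁶e_g⁴, giving 0 unpaired electrons.

0 unpaired electrons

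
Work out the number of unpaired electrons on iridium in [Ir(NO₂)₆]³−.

0

Summing ligand charges against the −3 overall charge gives an oxidation state of +3 for iridium.
Iridium is a group-9 element; Ir(III) is therefore d⁶.
The spin state decides the count: a 5d ion has a large Δₒ and is invariably low-spin.
An octahedral low-spin d⁶ ion is t₂g⁶e_g⁰, giving 0 unpaired electrons.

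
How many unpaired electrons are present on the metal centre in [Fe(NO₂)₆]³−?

Each nitro (N-bound nitrite) is −1; balancing the −3 overall charge requires Fe(III).
Iron is a group-8 element; Fe(III) is therefore d⁵.
The spin state decides the count: Nitro (N-bound nitrite) is a strong-field ligand (high in the spectrochemical series) for a first-row metal, so the complex is low-spin.
An octahedral low-spin d⁵ ion is t₂g⁵e_g⁰, giving 1 unpaired electron.

1 unpaired electron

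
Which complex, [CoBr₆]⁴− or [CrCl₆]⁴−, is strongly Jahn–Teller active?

[CrCl₆]⁴−

[CoBr₆]⁴−: Each bromide is −1; balancing the −4 overall charge requires Co(II). Cobalt is a group-9 element; Co(II) is therefore d⁷. Bromide is a weak-field ligand for a first-row metal, so the complex is high-spin. The d⁷ configuration leaves the e_g set evenly filled (or empty) — no strong Jahn–Teller driving force.
[CrCl₆]⁴−: Ligand charges: each chloride is −1. With an overall charge of −4 the chromium centre must be in the +2 oxidation state. Cr sits in group 6, so the d-electron count is 6 − 2 = 4. Chloride is a weak-field ligand for a first-row metal, so the complex is high-spin. The t₂g³e_g¹ (high-spin) configuration has an unevenly filled e_g set; the Jahn–Teller theorem predicts a tetragonal distortion (typically axial elongation) to lift the degeneracy.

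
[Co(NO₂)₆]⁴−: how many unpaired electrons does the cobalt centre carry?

Each nitro (N-bound nitrite) is −1; balancing the −4 overall charge requires Co(II).
Cobalt is a group-9 element; Co(II) is therefore d⁷.
The spin state decides the count: Nitro (N-bound nitrite) is a strong-field ligand (high in the spectrochemical series) for a first-row metal, so the complex is low-spin.
An octahedral low-spin d⁷ ion is t₂g⁶e_g¹, giving 1 unpaired electron.

1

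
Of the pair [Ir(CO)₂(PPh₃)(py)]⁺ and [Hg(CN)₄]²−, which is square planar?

[Ir(CO)₂(PPh₃)(py)]⁺

For [Ir(CO)₂(PPh₃)(py)]⁺: Ligand charges: carbonyl is neutral; triphenylphosphine is neutral; pyridine is neutral. With an overall charge of +1 the iridium centre must be in the +1 oxidation state. Group 9 minus oxidation state 1 gives a d⁸ configuration. A 5d d⁸ ion has a large crystal-field splitting; square planar leaves the high-energy d_{x²−y²} orbital empty and maximises CFSE. → square planar.
For [Hg(CN)₄]²−: Each cyanide is −1; balancing the −2 overall charge requires Hg(II). Group 12 minus oxidation state 2 gives a d¹⁰ configuration. A d¹⁰ ion has no crystal-field stabilisation preference between square planar and tetrahedral, so four ligands adopt the sterically favoured tetrahedral geometry. → tetrahedral.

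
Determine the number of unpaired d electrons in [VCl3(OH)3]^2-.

Summing ligand charges against the −2 overall charge gives an oxidation state of +4 for vanadium.
Vanadium is a group-5 element; V(IV) is therefore d¹.
In an octahedral field the d¹ configuration is t₂g¹e_g⁰ (only one arrangement possible), giving 1 unpaired electron.

1 unpaired electron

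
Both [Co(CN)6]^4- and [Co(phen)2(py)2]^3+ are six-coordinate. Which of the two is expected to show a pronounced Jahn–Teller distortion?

[Co(CN)6]^4-: Each cyanide is −1; balancing the −4 overall charge requires Co(II). Group 9 minus oxidation state 2 gives a d⁷ configuration. Cyanide is a strong-field ligand (high in the spectrochemical series) for a first-row metal, so the complex is low-spin. The t₂g⁶e_g¹ (low-spin) configuration has an unevenly filled e_g set; the Jahn–Teller theorem predicts a tetragonal distortion (typically axial elongation) to lift the degeneracy.
[Co(phen)2(py)2]^3+: Summing ligand charges against the +3 overall charge gives an oxidation state of +3 for cobalt. Cobalt is a group-9 element; Co(III) is therefore d⁶. Co(III) has an exceptionally large octahedral splitting and is low-spin with essentially every ligand except fluoride. The d⁶ configuration leaves the e_g set evenly filled (or empty) — no strong Jahn–Teller driving force.

[Co(CN)6]^4-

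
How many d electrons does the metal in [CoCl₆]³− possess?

d⁶

Ligand charges: each chloride is −1. With an overall charge of −3 the cobalt centre must be in the +3 oxidation state.
Cobalt is a group-9 element; Co(III) is therefore d⁶.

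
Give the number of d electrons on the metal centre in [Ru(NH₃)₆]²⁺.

Ammonia is neutral; balancing the +2 overall charge requires Ru(II).
Ru sits in group 8, so the d-electron count is 8 − 2 = 6.

d⁶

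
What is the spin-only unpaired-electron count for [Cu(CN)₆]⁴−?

1 unpaired electron

Ligand charges: each cyanide is −1. With an overall charge of −4 the copper centre must be in the +2 oxidation state.
Group 11 minus oxidation state 2 gives a d⁹ configuration.
In an octahedral field the d⁹ configuration is t₂g⁶e_g³ (only one arrangement possible), giving 1 unpaired electron.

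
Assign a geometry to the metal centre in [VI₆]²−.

octahedral

Each iodide is −1; balancing the −2 overall charge requires V(IV).
Vanadium is a group-5 element; V(IV) is therefore d¹.
With 6 monodentate ligands the coordination number is 6.
Six donors around a single metal centre give an octahedral coordination sphere.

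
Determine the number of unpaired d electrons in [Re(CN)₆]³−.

Each cyanide is −1; balancing the −3 overall charge requires Re(III).
Re sits in group 7, so the d-electron count is 7 − 3 = 4.
The spin state decides the count: a 5d ion has a large Δₒ and is invariably low-spin.
An octahedral low-spin d⁴ ion is t₂g⁴e_g⁰, giving 2 unpaired electrons.

2 unpaired electrons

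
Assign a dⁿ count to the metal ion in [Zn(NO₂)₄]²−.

Ligand charges: each nitro (N-bound nitrite) is −1. With an overall charge of −2 the zinc centre must be in the +2 oxidation state.
Zn sits in group 12, so the d-electron count is 12 − 2 = 10.

d¹⁰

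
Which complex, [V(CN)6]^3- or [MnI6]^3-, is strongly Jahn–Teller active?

[MnI6]^3-

[V(CN)6]^3-: Each cyanide is −1; balancing the −3 overall charge requires V(III). V sits in group 5, so the d-electron count is 5 − 3 = 2. The d² configuration leaves the e_g set evenly filled (or empty) — no strong Jahn–Teller driving force.
[MnI6]^3-: Each iodide is −1; balancing the −3 overall charge requires Mn(III). Group 7 minus oxidation state 3 gives a d⁴ configuration. Iodide is a weak-field ligand for a first-row metal, so the complex is high-spin. The t₂g³e_g¹ (high-spin) configuration has an unevenly filled e_g set; the Jahn–Teller theorem predicts a tetragonal distortion (typically axial elongation) to lift the degeneracy.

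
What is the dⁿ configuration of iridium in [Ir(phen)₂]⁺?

d⁸

1,10-phenanthroline is neutral; balancing the +1 overall charge requires Ir(I).
Ir sits in group 9, so the d-electron count is 9 − 1 = 8.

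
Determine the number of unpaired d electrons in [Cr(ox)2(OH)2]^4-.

4 unpaired electrons

Each oxalate is −2; each hydroxide is −1; balancing the −4 overall charge requires Cr(II).
Chromium is a group-6 element; Cr(II) is therefore d⁴.
Counting donor atoms: 2×oxalate (bidentate) → 4 donors; 2×hydroxide (monodentate) → 2 donors. Coordination number = 6.
The spin state decides the count: Hydroxide and oxalate are weak-field ligands for a first-row metal, so the complex is high-spin.
An octahedral high-spin d⁴ ion is t₂g³e_g¹, giving 4 unpaired electrons.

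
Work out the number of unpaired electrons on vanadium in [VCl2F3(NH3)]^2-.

2

Summing ligand charges against the −2 overall charge gives an oxidation state of +3 for vanadium.
Group 5 minus oxidation state 3 gives a d² configuration.
In an octahedral field the d² configuration is t₂g²e_g⁰ (only one arrangement possible), giving 2 unpaired electrons.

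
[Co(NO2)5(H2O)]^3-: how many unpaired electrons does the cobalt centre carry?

1 unpaired electron

Summing ligand charges against the −3 overall charge gives an oxidation state of +2 for cobalt.
Group 9 minus oxidation state 2 gives a d⁷ configuration.
The spin state decides the count: Nitro (N-bound nitrite) is a strong-field ligand (high in the spectrochemical series) for a first-row metal, so the complex is low-spin.
An octahedral low-spin d⁷ ion is t₂g⁶e_g¹, giving 1 unpaired electron.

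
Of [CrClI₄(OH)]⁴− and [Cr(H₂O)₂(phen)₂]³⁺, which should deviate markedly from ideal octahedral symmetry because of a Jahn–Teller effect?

[CrClI₄(OH)]⁴−

[CrClI₄(OH)]⁴−: Each chloride is −1; each iodide is −1; each hydroxide is −1; balancing the −4 overall charge requires Cr(II). Cr sits in group 6, so the d-electron count is 6 − 2 = 4. Chloride, hydroxide, and iodide are weak-field ligands for a first-row metal, so the complex is high-spin. The t₂g³e_g¹ (high-spin) configuration has an unevenly filled e_g set; the Jahn–Teller theorem predicts a tetragonal distortion (typically axial elongation) to lift the degeneracy.
[Cr(H₂O)₂(phen)₂]³⁺: Summing ligand charges against the +3 overall charge gives an oxidation state of +3 for chromium. Group 6 minus oxidation state 3 gives a d³ configuration. The d³ configuration leaves the e_g set evenly filled (or empty) — no strong Jahn–Teller driving force.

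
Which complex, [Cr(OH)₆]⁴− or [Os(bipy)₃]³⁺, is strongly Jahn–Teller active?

[Cr(OH)₆]⁴−: Each hydroxide is −1; balancing the −4 overall charge requires Cr(II). Cr sits in group 6, so the d-electron count is 6 − 2 = 4. Hydroxide is a weak-field ligand for a first-row metal, so the complex is high-spin. The t₂g³e_g¹ (high-spin) configuration has an unevenly filled e_g set; the Jahn–Teller theorem predicts a tetragonal distortion (typically axial elongation) to lift the degeneracy.
[Os(bipy)₃]³⁺: Ligand charges: 2,2′-bipyridine is neutral. With an overall charge of +3 the osmium centre must be in the +3 oxidation state. Group 8 minus oxidation state 3 gives a d⁵ configuration. A 5d ion has a large Δₒ and is invariably low-spin. The d⁵ configuration leaves the e_g set evenly filled (or empty) — no strong Jahn–Teller driving force.

[Cr(OH)₆]⁴−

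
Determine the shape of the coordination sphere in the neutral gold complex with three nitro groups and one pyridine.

square planar

Summing ligand charges against the 0 overall charge gives an oxidation state of +3 for gold.
Gold is a group-11 element; Au(III) is therefore d⁸.
Coordination number: 4.
A 5d d⁸ ion has a large crystal-field splitting; square planar leaves the high-energy d_{x²−y²} orbital empty and maximises CFSE.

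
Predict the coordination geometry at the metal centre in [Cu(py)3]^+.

Ligand charges: pyridine is neutral. With an overall charge of +1 the copper centre must be in the +1 oxidation state.
Group 11 minus oxidation state 1 gives a d¹⁰ configuration.
Coordination number: 3.
Three ligands around a d¹⁰ centre minimise repulsion in a trigonal-planar arrangement.

trigonal planar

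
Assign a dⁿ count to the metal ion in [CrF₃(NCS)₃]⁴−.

Ligand charges: each fluoride is −1; each isothiocyanate is −1. With an overall charge of −4 the chromium centre must be in the +2 oxidation state.
Group 6 minus oxidation state 2 gives a d⁴ configuration.

d⁴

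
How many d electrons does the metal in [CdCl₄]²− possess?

d¹⁰

Summing ligand charges against the −2 overall charge gives an oxidation state of +2 for cadmium.
Cd sits in group 12, so the d-electron count is 12 − 2 = 10.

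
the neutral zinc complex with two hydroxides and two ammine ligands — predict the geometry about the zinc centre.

Ligand charges: each hydroxide is −1; ammonia is neutral. With an overall charge of 0 the zinc centre must be in the +2 oxidation state.
Group 12 minus oxidation state 2 gives a d¹⁰ configuration.
With 4 monodentate ligands the coordination number is 4.
A d¹⁰ ion has no crystal-field stabilisation preference between square planar and tetrahedral, so four ligands adopt the sterically favoured tetrahedral geometry.

tetrahedral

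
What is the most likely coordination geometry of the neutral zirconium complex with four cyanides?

tetrahedral

Ligand charges: each cyanide is −1. With an overall charge of 0 the zirconium centre must be in the +4 oxidation state.
Zr sits in group 4, so the d-electron count is 4 − 4 = 0.
Coordination number: 4.
A d⁰ ion has no crystal-field stabilisation preference between square planar and tetrahedral, so four ligands adopt the sterically favoured tetrahedral geometry.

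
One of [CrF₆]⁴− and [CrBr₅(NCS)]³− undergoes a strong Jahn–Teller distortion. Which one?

[CrF₆]⁴−: Summing ligand charges against the −4 overall charge gives an oxidation state of +2 for chromium. Cr sits in group 6, so the d-electron count is 6 − 2 = 4. Fluoride is a weak-field ligand for a first-row metal, so the complex is high-spin. The t₂g³e_g¹ (high-spin) configuration has an unevenly filled e_g set; the Jahn–Teller theorem predicts a tetragonal distortion (typically axial elongation) to lift the degeneracy.
[CrBr₅(NCS)]³−: Each bromide is −1; each isothiocyanate is −1; balancing the −3 overall charge requires Cr(III). Group 6 minus oxidation state 3 gives a d³ configuration. The d³ configuration leaves the e_g set evenly filled (or empty) — no strong Jahn–Teller driving force.

[CrF₆]⁴−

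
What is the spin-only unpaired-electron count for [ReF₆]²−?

Each fluoride is −1; balancing the −2 overall charge requires Re(IV).
Rhenium is a group-7 element; Re(IV) is therefore d³.
In an octahedral field the d³ configuration is t₂g³e_g⁰ (only one arrangement possible), giving 3 unpaired electrons.

3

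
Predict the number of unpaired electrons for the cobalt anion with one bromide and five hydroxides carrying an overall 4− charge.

Ligand charges: each bromide is −1; each hydroxide is −1. With an overall charge of −4 the cobalt centre must be in the +2 oxidation state.
Co sits in group 9, so the d-electron count is 9 − 2 = 7.
The spin state decides the count: Bromide and hydroxide are weak-field ligands for a first-row metal, so the complex is high-spin.
An octahedral high-spin d⁷ ion is t₂g⁵e_g², giving 3 unpaired electrons.

3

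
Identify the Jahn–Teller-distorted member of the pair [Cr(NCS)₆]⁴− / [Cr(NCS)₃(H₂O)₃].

[Cr(NCS)₆]⁴−: Summing ligand charges against the −4 overall charge gives an oxidation state of +2 for chromium. Group 6 minus oxidation state 2 gives a d⁴ configuration. Isothiocyanate is a weak-field ligand for a first-row metal, so the complex is high-spin. The t₂g³e_g¹ (high-spin) configuration has an unevenly filled e_g set; the Jahn–Teller theorem predicts a tetragonal distortion (typically axial elongation) to lift the degeneracy.
[Cr(NCS)₃(H₂O)₃]: Each isothiocyanate is −1; water is neutral; balancing the 0 overall charge requires Cr(III). Cr sits in group 6, so the d-electron count is 6 − 3 = 3. The d³ configuration leaves the e_g set evenly filled (or empty) — no strong Jahn–Teller driving force.

[Cr(NCS)₆]⁴−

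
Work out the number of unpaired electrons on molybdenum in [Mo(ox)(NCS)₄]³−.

Summing ligand charges against the −3 overall charge gives an oxidation state of +3 for molybdenum.
Mo sits in group 6, so the d-electron count is 6 − 3 = 3.
Counting donor atoms: 1×oxalate (bidentate) → 2 donors; 4×isothiocyanate (monodentate) → 4 donors. Coordination number = 6.
In an octahedral field the d³ configuration is t₂g³e_g⁰ (only one arrangement possible), giving 3 unpaired electrons.

3 unpaired electrons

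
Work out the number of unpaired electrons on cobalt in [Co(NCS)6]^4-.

Ligand charges: each isothiocyanate is −1. With an overall charge of −4 the cobalt centre must be in the +2 oxidation state.
Cobalt is a group-9 element; Co(II) is therefore d⁷.
The spin state decides the count: Isothiocyanate is a weak-field ligand for a first-row metal, so the complex is high-spin.
An octahedral high-spin d⁷ ion is t₂g⁵e_g², giving 3 unpaired electrons.

3 unpaired electrons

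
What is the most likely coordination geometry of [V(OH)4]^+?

Each hydroxide is −1; balancing the +1 overall charge requires V(V).
V sits in group 5, so the d-electron count is 5 − 5 = 0.
With 4 monodentate ligands the coordination number is 4.
A d⁰ ion has no crystal-field stabilisation preference between square planar and tetrahedral, so four ligands adopt the sterically favoured tetrahedral geometry.

tetrahedral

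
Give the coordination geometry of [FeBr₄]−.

tetrahedral

Each bromide is −1; balancing the −1 overall charge requires Fe(III).
Group 8 minus oxidation state 3 gives a d⁵ configuration.
With 4 monodentate ligands the coordination number is 4.
Bromide is a weak-field ligand.
A high-spin d⁵ ion has zero CFSE in either geometry, so four ligands adopt the sterically favoured tetrahedral geometry.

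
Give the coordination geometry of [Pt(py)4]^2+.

square planar

Pyridine is neutral; balancing the +2 overall charge requires Pt(II).
Pt sits in group 10, so the d-electron count is 10 − 2 = 8.
Coordination number: 4.
A 5d d⁸ ion has a large crystal-field splitting; square planar leaves the high-energy d_{x²−y²} orbital empty and maximises CFSE.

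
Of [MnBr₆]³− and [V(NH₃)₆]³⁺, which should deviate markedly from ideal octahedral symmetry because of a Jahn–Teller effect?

[MnBr₆]³−: Each bromide is −1; balancing the −3 overall charge requires Mn(III). Group 7 minus oxidation state 3 gives a d⁴ configuration. Bromide is a weak-field ligand for a first-row metal, so the complex is high-spin. The t₂g³e_g¹ (high-spin) configuration has an unevenly filled e_g set; the Jahn–Teller theorem predicts a tetragonal distortion (typically axial elongation) to lift the degeneracy.
[V(NH₃)₆]³⁺: Summing ligand charges against the +3 overall charge gives an oxidation state of +3 for vanadium. Group 5 minus oxidation state 3 gives a d² configuration. The d² configuration leaves the e_g set evenly filled (or empty) — no strong Jahn–Teller driving force.

[MnBr₆]³−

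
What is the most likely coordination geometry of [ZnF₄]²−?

Ligand charges: each fluoride is −1. With an overall charge of −2 the zinc centre must be in the +2 oxidation state.
Zn sits in group 12, so the d-electron count is 12 − 2 = 10.
Coordination number: 4.
A d¹⁰ ion has no crystal-field stabilisation preference between square planar and tetrahedral, so four ligands adopt the sterically favoured tetrahedral geometry.

tetrahedral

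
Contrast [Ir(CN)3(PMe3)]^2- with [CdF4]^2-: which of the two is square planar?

[Ir(CN)3(PMe3)]^2-

For [Ir(CN)3(PMe3)]^2-: Summing ligand charges against the −2 overall charge gives an oxidation state of +1 for iridium. Iridium is a group-9 element; Ir(I) is therefore d⁸. A 5d d⁸ ion has a large crystal-field splitting; square planar leaves the high-energy d_{x²−y²} orbital empty and maximises CFSE. → square planar.
For [CdF4]^2-: Ligand charges: each fluoride is −1. With an overall charge of −2 the cadmium centre must be in the +2 oxidation state. Group 12 minus oxidation state 2 gives a d¹⁰ configuration. A d¹⁰ ion has no crystal-field stabilisation preference between square planar and tetrahedral, so four ligands adopt the sterically favoured tetrahedral geometry. → tetrahedral.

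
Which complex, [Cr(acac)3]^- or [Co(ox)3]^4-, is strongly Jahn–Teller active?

[Cr(acac)3]^-

[Cr(acac)3]^-: Each acetylacetonate is −1; balancing the −1 overall charge requires Cr(II). Group 6 minus oxidation state 2 gives a d⁴ configuration. Acetylacetonate is a weak-field ligand for a first-row metal, so the complex is high-spin. The t₂g³e_g¹ (high-spin) configuration has an unevenly filled e_g set; the Jahn–Teller theorem predicts a tetragonal distortion (typically axial elongation) to lift the degeneracy.
[Co(ox)3]^4-: Summing ligand charges against the −4 overall charge gives an oxidation state of +2 for cobalt. Group 9 minus oxidation state 2 gives a d⁷ configuration. Oxalate is a weak-field ligand for a first-row metal, so the complex is high-spin. The d⁷ configuration leaves the e_g set evenly filled (or empty) — no strong Jahn–Teller driving force.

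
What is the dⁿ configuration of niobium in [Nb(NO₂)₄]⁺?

Ligand charges: each nitro (N-bound nitrite) is −1. With an overall charge of +1 the niobium centre must be in the +5 oxidation state.
Group 5 minus oxidation state 5 gives a d⁰ configuration.

d0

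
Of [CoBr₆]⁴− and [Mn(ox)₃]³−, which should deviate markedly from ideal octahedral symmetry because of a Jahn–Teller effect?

[Mn(ox)₃]³−

[CoBr₆]⁴−: Summing ligand charges against the −4 overall charge gives an oxidation state of +2 for cobalt. Cobalt is a group-9 element; Co(II) is therefore d⁷. Bromide is a weak-field ligand for a first-row metal, so the complex is high-spin. The d⁷ configuration leaves the e_g set evenly filled (or empty) — no strong Jahn–Teller driving force.
[Mn(ox)₃]³−: Each oxalate is −2; balancing the −3 overall charge requires Mn(III). Mn sits in group 7, so the d-electron count is 7 − 3 = 4. Oxalate is a weak-field ligand for a first-row metal, so the complex is high-spin. The t₂g³e_g¹ (high-spin) configuration has an unevenly filled e_g set; the Jahn–Teller theorem predicts a tetragonal distortion (typically axial elongation) to lift the degeneracy.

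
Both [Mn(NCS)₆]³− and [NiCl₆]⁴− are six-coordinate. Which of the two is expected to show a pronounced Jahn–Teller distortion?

[Mn(NCS)₆]³−: Each isothiocyanate is −1; balancing the −3 overall charge requires Mn(III). Manganese is a group-7 element; Mn(III) is therefore d⁴. Isothiocyanate is a weak-field ligand for a first-row metal, so the complex is high-spin. The t₂g³e_g¹ (high-spin) configuration has an unevenly filled e_g set; the Jahn–Teller theorem predicts a tetragonal distortion (typically axial elongation) to lift the degeneracy.
[NiCl₆]⁴−: Summing ligand charges against the −4 overall charge gives an oxidation state of +2 for nickel. Nickel is a group-10 element; Ni(II) is therefore d⁸. The d⁸ configuration leaves the e_g set evenly filled (or empty) — no strong Jahn–Teller driving force.

[Mn(NCS)₆]³−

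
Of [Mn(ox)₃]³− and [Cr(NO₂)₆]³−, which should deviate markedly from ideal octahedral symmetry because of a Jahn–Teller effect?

[Mn(ox)₃]³−: Ligand charges: each oxalate is −2. With an overall charge of −3 the manganese centre must be in the +3 oxidation state. Mn sits in group 7, so the d-electron count is 7 − 3 = 4. Oxalate is a weak-field ligand for a first-row metal, so the complex is high-spin. The t₂g³e_g¹ (high-spin) configuration has an unevenly filled e_g set; the Jahn–Teller theorem predicts a tetragonal distortion (typically axial elongation) to lift the degeneracy.
[Cr(NO₂)₆]³−: Ligand charges: each nitro (N-bound nitrite) is −1. With an overall charge of −3 the chromium centre must be in the +3 oxidation state. Cr sits in group 6, so the d-electron count is 6 − 3 = 3. The d³ configuration leaves the e_g set evenly filled (or empty) — no strong Jahn–Teller driving force.

[Mn(ox)₃]³−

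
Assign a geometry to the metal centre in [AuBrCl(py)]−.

trigonal planar

Summing ligand charges against the −1 overall charge gives an oxidation state of +1 for gold.
Au sits in group 11, so the d-electron count is 11 − 1 = 10.
Coordination number: 3.
Three ligands around a d¹⁰ centre minimise repulsion in a trigonal-planar arrangement.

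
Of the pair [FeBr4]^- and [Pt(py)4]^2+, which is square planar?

[Pt(py)4]^2+

For [FeBr4]^-: Ligand charges: each bromide is −1. With an overall charge of −1 the iron centre must be in the +3 oxidation state. Fe sits in group 8, so the d-electron count is 8 − 3 = 5. A high-spin d⁵ ion has zero CFSE in either geometry, so four ligands adopt the sterically favoured tetrahedral geometry. → tetrahedral.
For [Pt(py)4]^2+: Pyridine is neutral; balancing the +2 overall charge requires Pt(II). Platinum is a group-10 element; Pt(II) is therefore d⁸. A 5d d⁸ ion has a large crystal-field splitting; square planar leaves the high-energy d_{x²−y²} orbital empty and maximises CFSE. → square planar.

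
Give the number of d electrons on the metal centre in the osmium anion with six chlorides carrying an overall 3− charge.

d⁵

Summing ligand charges against the −3 overall charge gives an oxidation state of +3 for osmium.
Os sits in group 8, so the d-electron count is 8 − 3 = 5.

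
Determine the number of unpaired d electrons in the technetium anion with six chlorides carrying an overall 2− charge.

Summing ligand charges against the −2 overall charge gives an oxidation state of +4 for technetium.
Group 7 minus oxidation state 4 gives a d³ configuration.
In an octahedral field the d³ configuration is t₂g³e_g⁰ (only one arrangement possible), giving 3 unpaired electrons.

3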